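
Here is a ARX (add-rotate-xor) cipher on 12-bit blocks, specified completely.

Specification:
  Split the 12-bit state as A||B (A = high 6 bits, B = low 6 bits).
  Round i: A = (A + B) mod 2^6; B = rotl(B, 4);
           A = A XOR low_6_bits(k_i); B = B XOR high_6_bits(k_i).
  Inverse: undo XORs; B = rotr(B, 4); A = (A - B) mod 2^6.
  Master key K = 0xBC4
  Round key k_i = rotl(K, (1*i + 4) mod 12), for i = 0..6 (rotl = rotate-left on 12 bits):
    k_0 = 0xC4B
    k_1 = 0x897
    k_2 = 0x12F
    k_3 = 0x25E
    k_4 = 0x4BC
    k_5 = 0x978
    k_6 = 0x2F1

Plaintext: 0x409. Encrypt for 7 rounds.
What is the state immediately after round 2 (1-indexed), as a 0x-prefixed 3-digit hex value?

0x89A

s_0 = plaintext = 0x409
s_1 = Round(s_0, k_0) = 0x4A3
s_2 = Round(s_1, k_1) = 0x89A
s_3 = Round(s_2, k_2) = 0x4E2
s_4 = Round(s_3, k_3) = 0xAE1
s_5 = Round(s_4, k_4) = 0xC0A
s_6 = Round(s_5, k_5) = 0x087
s_7 = Round(s_6, k_6) = 0xE3A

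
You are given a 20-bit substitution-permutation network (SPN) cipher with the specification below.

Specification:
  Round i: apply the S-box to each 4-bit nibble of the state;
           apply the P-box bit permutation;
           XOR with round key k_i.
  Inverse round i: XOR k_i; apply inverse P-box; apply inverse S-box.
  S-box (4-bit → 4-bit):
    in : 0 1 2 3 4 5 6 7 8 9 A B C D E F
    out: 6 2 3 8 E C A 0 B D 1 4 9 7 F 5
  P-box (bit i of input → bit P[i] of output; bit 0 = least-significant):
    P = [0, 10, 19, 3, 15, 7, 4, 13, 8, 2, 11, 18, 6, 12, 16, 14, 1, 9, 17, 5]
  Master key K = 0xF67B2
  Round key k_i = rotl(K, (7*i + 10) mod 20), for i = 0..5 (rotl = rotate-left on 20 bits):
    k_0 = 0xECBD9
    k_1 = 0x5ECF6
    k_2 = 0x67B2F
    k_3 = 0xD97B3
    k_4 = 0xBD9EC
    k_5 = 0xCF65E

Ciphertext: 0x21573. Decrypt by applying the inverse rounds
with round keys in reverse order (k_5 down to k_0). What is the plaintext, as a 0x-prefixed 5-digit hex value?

0x90AA6

s_0 = ciphertext = 0x21573
s_1 = InvRound(s_0, k_5) = 0x438C9
s_2 = InvRound(s_1, k_4) = 0x558CF
s_3 = InvRound(s_2, k_3) = 0x6CDF4
s_4 = InvRound(s_3, k_2) = 0x227E8
s_5 = InvRound(s_4, k_1) = 0xD5EF3
s_6 = InvRound(s_5, k_0) = 0x90AA6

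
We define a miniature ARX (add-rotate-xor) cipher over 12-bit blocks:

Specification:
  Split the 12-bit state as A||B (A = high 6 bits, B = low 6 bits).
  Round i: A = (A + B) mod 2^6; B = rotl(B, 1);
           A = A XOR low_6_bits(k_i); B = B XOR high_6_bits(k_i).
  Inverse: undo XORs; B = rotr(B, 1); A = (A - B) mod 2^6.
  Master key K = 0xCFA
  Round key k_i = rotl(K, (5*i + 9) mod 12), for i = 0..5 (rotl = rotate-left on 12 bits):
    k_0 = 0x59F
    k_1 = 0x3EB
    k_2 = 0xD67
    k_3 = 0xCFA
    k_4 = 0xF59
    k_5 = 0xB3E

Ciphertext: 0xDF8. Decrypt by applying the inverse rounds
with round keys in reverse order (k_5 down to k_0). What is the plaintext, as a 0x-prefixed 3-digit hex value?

0x2F6

s_0 = ciphertext = 0xDF8
s_1 = InvRound(s_0, k_5) = 0xFCA
s_2 = InvRound(s_1, k_4) = 0xAFB
s_3 = InvRound(s_2, k_3) = 0x344
s_4 = InvRound(s_3, k_2) = 0xCB8
s_5 = InvRound(s_4, k_1) = 0x7BB
s_6 = InvRound(s_5, k_0) = 0x2F6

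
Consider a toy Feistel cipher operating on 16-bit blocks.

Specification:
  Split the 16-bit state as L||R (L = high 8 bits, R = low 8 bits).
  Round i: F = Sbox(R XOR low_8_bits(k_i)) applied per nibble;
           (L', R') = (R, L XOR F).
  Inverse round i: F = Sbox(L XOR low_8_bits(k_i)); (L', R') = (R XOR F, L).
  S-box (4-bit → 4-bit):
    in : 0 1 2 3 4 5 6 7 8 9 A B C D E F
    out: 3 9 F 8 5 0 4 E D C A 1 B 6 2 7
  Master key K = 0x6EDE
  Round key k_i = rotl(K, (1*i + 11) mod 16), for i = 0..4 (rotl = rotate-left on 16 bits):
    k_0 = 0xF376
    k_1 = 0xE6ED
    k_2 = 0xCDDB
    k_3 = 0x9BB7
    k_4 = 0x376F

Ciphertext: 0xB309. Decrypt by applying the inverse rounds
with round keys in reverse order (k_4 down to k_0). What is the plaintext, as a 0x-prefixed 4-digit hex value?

0x45CC

s_0 = ciphertext = 0xB309
s_1 = InvRound(s_0, k_4) = 0x62B3
s_2 = InvRound(s_1, k_3) = 0xD362
s_3 = InvRound(s_2, k_2) = 0x5FD3
s_4 = InvRound(s_3, k_1) = 0xCC5F
s_5 = InvRound(s_4, k_0) = 0x45CC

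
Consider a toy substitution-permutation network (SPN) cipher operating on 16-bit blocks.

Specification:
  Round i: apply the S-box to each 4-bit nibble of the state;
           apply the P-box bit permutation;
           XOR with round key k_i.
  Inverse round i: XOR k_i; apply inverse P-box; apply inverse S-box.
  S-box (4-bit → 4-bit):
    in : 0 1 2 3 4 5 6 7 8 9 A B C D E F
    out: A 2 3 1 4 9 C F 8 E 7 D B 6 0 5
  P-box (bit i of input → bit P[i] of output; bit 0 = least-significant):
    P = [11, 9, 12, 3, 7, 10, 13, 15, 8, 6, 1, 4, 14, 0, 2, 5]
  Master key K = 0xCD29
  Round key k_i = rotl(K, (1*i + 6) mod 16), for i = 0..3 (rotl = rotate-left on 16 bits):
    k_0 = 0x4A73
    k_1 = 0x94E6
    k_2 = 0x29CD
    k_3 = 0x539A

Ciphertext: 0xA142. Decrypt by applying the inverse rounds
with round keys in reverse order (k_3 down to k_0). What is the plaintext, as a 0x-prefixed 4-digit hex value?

s_0 = ciphertext = 0xA142
s_1 = InvRound(s_0, k_3) = 0x30B9
s_2 = InvRound(s_1, k_2) = 0x6CEF
s_3 = InvRound(s_2, k_1) = 0x2E6B
s_4 = InvRound(s_3, k_0) = 0x38D8

0x38D8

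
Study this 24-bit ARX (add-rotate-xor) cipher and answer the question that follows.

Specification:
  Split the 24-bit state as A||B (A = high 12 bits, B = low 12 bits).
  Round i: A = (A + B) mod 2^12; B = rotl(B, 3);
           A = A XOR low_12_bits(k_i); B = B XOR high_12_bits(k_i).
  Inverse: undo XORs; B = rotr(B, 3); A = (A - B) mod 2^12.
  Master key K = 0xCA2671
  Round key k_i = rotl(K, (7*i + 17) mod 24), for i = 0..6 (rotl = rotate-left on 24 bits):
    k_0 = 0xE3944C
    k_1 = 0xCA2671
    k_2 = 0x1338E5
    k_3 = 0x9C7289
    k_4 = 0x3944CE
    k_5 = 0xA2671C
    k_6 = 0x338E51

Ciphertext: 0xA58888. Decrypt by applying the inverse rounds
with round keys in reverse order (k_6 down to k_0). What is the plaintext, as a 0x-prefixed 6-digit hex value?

s_0 = ciphertext = 0xA58888
s_1 = InvRound(s_0, k_6) = 0x293176
s_2 = InvRound(s_1, k_5) = 0x42516A
s_3 = InvRound(s_2, k_4) = 0x48CC5F
s_4 = InvRound(s_3, k_3) = 0x5520B3
s_5 = InvRound(s_4, k_2) = 0xD87030
s_6 = InvRound(s_5, k_1) = 0x664592
s_7 = InvRound(s_6, k_0) = 0xAB3775

0xAB3775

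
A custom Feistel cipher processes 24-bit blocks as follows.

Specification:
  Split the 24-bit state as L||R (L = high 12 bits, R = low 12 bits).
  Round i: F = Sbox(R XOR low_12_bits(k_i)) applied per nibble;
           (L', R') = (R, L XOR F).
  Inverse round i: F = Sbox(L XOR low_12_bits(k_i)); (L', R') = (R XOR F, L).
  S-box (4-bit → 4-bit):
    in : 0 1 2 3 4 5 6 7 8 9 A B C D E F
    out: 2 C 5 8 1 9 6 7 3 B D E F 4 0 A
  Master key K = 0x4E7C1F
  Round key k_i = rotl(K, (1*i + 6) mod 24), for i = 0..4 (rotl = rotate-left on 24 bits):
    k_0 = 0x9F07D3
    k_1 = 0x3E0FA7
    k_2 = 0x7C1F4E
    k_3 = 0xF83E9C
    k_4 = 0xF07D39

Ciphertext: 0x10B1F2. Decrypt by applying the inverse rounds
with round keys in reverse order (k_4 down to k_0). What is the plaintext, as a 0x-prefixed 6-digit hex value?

0x03F3F5

s_0 = ciphertext = 0x10B1F2
s_1 = InvRound(s_0, k_4) = 0xE7710B
s_2 = InvRound(s_1, k_3) = 0x305E77
s_3 = InvRound(s_2, k_2) = 0x169305
s_4 = InvRound(s_3, k_1) = 0x3F5169
s_5 = InvRound(s_4, k_0) = 0x03F3F5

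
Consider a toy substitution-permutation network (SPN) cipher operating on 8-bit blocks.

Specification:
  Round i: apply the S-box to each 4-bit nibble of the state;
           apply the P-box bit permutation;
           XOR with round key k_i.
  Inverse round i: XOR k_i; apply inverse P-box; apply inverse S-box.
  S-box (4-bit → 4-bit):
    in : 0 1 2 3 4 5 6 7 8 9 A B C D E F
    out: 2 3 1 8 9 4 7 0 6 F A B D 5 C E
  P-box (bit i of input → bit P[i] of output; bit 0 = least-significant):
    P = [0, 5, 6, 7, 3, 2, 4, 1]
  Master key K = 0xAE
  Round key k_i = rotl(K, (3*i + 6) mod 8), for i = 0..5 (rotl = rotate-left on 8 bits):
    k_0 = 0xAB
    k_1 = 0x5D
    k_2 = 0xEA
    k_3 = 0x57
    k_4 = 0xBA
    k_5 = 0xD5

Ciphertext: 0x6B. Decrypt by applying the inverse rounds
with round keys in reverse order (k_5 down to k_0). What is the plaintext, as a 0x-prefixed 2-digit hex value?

0x6F

s_0 = ciphertext = 0x6B
s_1 = InvRound(s_0, k_5) = 0x9A
s_2 = InvRound(s_1, k_4) = 0x70
s_3 = InvRound(s_2, k_3) = 0xA1
s_4 = InvRound(s_3, k_2) = 0x4D
s_5 = InvRound(s_4, k_1) = 0x57
s_6 = InvRound(s_5, k_0) = 0x6F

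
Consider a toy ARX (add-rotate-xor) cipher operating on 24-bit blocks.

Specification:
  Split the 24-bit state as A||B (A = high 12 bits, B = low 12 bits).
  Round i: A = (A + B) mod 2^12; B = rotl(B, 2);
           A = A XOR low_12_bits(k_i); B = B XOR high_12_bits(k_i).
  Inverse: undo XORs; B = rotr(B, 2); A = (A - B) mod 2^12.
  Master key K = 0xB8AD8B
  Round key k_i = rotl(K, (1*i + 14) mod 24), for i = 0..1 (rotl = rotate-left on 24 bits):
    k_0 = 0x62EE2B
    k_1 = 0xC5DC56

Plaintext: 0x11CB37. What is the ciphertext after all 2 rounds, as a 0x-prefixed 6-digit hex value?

0x13E79F

s_0 = plaintext = 0x11CB37
s_1 = Round(s_0, k_0) = 0x278AF0
s_2 = Round(s_1, k_1) = 0x13E79F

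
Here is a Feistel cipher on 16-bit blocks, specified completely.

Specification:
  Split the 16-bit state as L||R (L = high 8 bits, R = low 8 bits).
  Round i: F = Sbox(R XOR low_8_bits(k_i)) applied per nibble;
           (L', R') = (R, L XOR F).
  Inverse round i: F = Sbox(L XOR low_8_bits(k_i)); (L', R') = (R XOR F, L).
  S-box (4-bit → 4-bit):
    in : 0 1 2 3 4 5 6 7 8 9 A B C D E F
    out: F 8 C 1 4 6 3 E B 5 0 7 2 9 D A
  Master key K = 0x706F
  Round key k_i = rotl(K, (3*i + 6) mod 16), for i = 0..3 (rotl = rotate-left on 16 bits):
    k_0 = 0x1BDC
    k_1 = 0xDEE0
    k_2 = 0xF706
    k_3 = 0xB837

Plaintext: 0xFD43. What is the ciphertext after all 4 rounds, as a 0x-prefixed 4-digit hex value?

s_0 = plaintext = 0xFD43
s_1 = Round(s_0, k_0) = 0x43A7
s_2 = Round(s_1, k_1) = 0xA70D
s_3 = Round(s_2, k_2) = 0x0D50
s_4 = Round(s_3, k_3) = 0x5033

0x5033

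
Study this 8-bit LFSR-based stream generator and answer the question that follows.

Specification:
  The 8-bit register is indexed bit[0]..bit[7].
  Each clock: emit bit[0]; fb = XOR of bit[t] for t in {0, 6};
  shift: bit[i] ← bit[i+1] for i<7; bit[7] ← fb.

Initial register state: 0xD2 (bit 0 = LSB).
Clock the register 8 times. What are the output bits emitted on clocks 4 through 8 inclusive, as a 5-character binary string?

reg_0 = 0xD2
clock 1: out=0, reg = 0xE9
clock 2: out=1, reg = 0x74
clock 3: out=0, reg = 0xBA
clock 4: out=0, reg = 0x5D
clock 5: out=1, reg = 0x2E
clock 6: out=0, reg = 0x17
clock 7: out=1, reg = 0x8B
clock 8: out=1, reg = 0xC5

01011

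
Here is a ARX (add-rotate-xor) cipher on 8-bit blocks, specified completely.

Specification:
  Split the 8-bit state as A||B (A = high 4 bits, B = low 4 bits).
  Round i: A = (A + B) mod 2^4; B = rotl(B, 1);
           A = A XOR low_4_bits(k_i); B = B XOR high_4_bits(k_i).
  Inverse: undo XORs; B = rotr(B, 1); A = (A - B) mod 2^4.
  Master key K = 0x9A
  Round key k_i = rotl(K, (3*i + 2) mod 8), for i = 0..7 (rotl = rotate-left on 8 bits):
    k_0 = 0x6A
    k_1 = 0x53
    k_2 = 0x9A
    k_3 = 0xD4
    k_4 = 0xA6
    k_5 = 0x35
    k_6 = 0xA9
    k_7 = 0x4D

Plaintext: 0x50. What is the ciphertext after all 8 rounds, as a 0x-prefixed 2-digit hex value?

0xF0

s_0 = plaintext = 0x50
s_1 = Round(s_0, k_0) = 0xF6
s_2 = Round(s_1, k_1) = 0x69
s_3 = Round(s_2, k_2) = 0x5A
s_4 = Round(s_3, k_3) = 0xB8
s_5 = Round(s_4, k_4) = 0x5B
s_6 = Round(s_5, k_5) = 0x54
s_7 = Round(s_6, k_6) = 0x02
s_8 = Round(s_7, k_7) = 0xF0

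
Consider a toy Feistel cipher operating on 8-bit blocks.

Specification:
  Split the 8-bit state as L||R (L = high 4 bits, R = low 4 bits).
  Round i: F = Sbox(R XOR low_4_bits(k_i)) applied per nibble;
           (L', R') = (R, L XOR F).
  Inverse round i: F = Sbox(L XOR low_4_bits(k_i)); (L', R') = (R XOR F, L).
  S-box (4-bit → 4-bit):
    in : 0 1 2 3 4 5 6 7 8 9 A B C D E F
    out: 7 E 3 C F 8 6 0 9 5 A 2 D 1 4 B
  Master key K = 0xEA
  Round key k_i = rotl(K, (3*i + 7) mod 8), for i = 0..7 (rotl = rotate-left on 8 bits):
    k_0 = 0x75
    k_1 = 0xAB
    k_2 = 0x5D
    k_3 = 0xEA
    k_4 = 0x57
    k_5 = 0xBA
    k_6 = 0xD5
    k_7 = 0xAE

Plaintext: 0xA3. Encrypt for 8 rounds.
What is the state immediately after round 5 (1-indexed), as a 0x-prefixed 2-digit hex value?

0x08

s_0 = plaintext = 0xA3
s_1 = Round(s_0, k_0) = 0x3C
s_2 = Round(s_1, k_1) = 0xC3
s_3 = Round(s_2, k_2) = 0x38
s_4 = Round(s_3, k_3) = 0x80
s_5 = Round(s_4, k_4) = 0x08
s_6 = Round(s_5, k_5) = 0x83
s_7 = Round(s_6, k_6) = 0x3E
s_8 = Round(s_7, k_7) = 0xE4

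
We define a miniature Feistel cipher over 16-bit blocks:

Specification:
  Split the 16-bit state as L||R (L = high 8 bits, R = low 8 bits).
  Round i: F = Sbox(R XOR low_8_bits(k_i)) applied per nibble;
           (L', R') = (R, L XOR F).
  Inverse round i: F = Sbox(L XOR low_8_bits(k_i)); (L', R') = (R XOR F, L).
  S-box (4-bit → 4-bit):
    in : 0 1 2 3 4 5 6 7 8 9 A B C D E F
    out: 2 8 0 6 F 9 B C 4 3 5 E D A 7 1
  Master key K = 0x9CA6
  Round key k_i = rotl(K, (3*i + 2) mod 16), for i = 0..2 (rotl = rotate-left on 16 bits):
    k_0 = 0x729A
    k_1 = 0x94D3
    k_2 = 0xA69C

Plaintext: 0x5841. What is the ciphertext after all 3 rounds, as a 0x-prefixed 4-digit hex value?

s_0 = plaintext = 0x5841
s_1 = Round(s_0, k_0) = 0x41F6
s_2 = Round(s_1, k_1) = 0xF648
s_3 = Round(s_2, k_2) = 0x4859

0x4859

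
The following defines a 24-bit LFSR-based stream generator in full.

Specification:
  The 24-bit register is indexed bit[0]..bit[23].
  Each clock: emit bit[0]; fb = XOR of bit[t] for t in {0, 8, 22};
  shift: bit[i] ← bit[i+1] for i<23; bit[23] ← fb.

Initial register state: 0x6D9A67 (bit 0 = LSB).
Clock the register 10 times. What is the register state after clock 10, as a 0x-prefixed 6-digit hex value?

reg_0 = 0x6D9A67
clock 1: out=1, reg = 0x36CD33
clock 2: out=1, reg = 0x1B6699
clock 3: out=1, reg = 0x8DB34C
clock 4: out=0, reg = 0xC6D9A6
clock 5: out=0, reg = 0x636CD3
clock 6: out=1, reg = 0x31B669
clock 7: out=1, reg = 0x98DB34
clock 8: out=0, reg = 0xCC6D9A
clock 9: out=0, reg = 0x6636CD
clock 10: out=1, reg = 0x331B66

0x331B66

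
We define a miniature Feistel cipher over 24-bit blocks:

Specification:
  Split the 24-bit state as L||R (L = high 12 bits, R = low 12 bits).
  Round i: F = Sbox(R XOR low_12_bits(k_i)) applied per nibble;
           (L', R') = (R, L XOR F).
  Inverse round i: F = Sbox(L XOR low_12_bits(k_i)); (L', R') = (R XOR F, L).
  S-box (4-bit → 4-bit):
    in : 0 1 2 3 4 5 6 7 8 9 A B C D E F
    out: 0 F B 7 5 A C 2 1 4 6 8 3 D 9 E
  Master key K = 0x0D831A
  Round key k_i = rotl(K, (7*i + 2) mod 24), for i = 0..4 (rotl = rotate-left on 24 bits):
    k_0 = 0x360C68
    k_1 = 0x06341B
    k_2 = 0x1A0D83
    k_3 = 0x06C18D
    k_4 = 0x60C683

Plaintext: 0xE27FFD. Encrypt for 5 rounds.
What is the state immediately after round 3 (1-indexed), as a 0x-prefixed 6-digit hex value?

0x2D17C6

s_0 = plaintext = 0xE27FFD
s_1 = Round(s_0, k_0) = 0xFFD96D
s_2 = Round(s_1, k_1) = 0x96D2D1
s_3 = Round(s_2, k_2) = 0x2D17C6
s_4 = Round(s_3, k_3) = 0x7C6E89
s_5 = Round(s_4, k_4) = 0xE896C0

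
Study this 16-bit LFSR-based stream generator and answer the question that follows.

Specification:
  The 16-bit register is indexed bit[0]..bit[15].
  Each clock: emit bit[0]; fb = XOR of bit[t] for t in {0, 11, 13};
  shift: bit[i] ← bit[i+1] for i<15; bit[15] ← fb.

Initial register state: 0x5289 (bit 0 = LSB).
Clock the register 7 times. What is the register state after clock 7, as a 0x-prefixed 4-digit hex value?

reg_0 = 0x5289
clock 1: out=1, reg = 0xA944
clock 2: out=0, reg = 0x54A2
clock 3: out=0, reg = 0x2A51
clock 4: out=1, reg = 0x9528
clock 5: out=0, reg = 0x4A94
clock 6: out=0, reg = 0xA54A
clock 7: out=0, reg = 0xD2A5

0xD2A5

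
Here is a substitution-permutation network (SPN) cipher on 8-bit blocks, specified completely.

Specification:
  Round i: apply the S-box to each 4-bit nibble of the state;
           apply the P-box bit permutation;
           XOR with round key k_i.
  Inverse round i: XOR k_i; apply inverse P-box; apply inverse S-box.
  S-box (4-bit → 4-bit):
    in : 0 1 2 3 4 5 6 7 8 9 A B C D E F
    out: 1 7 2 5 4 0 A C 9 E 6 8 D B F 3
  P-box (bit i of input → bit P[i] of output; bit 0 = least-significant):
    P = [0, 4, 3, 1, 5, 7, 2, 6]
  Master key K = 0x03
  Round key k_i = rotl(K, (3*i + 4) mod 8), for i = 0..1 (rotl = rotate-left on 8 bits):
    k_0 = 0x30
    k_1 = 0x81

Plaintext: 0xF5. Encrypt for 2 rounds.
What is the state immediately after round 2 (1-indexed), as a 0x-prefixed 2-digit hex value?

s_0 = plaintext = 0xF5
s_1 = Round(s_0, k_0) = 0x90
s_2 = Round(s_1, k_1) = 0x44

0x44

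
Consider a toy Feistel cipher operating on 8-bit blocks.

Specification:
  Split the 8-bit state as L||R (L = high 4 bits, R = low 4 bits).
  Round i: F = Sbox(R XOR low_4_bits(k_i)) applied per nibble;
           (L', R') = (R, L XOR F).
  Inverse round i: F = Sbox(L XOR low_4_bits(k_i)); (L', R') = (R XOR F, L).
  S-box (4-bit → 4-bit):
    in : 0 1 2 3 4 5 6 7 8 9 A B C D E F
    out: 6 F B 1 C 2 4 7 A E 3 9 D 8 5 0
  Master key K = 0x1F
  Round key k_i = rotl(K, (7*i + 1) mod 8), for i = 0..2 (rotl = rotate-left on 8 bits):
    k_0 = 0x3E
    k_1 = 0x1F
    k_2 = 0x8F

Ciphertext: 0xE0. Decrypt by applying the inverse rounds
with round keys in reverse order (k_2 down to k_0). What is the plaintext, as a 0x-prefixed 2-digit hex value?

s_0 = ciphertext = 0xE0
s_1 = InvRound(s_0, k_2) = 0xFE
s_2 = InvRound(s_1, k_1) = 0x8F
s_3 = InvRound(s_2, k_0) = 0xB8

0xB8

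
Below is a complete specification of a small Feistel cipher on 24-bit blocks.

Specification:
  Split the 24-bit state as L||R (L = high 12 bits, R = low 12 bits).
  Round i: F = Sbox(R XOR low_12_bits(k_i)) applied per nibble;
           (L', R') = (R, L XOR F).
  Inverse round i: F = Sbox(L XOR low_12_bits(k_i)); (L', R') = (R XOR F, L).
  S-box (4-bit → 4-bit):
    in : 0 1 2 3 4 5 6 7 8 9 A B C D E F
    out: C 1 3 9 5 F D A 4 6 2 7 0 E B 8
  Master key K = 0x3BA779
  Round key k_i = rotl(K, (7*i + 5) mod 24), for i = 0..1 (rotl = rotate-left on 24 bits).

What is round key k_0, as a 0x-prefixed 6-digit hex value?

K = 0x3BA779
k_0 = rotl(K, (7*0+5) mod 24) = rotl(K, 5) = 0x74EF27

0x74EF27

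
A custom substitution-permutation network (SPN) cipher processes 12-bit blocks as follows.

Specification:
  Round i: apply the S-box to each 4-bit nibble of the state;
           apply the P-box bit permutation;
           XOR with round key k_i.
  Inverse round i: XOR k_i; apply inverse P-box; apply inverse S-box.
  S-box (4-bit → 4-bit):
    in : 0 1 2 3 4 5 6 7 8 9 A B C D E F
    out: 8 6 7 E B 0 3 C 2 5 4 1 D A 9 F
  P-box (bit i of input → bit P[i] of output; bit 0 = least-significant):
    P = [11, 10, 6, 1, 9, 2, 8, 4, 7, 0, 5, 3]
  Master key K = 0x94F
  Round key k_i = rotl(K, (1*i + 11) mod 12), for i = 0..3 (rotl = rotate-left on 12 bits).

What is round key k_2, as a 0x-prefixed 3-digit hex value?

K = 0x94F
k_0 = rotl(K, (1*0+11) mod 12) = rotl(K, 11) = 0xCA7
k_1 = rotl(K, (1*1+11) mod 12) = rotl(K, 0) = 0x94F
k_2 = rotl(K, (1*2+11) mod 12) = rotl(K, 1) = 0x29F

0x29F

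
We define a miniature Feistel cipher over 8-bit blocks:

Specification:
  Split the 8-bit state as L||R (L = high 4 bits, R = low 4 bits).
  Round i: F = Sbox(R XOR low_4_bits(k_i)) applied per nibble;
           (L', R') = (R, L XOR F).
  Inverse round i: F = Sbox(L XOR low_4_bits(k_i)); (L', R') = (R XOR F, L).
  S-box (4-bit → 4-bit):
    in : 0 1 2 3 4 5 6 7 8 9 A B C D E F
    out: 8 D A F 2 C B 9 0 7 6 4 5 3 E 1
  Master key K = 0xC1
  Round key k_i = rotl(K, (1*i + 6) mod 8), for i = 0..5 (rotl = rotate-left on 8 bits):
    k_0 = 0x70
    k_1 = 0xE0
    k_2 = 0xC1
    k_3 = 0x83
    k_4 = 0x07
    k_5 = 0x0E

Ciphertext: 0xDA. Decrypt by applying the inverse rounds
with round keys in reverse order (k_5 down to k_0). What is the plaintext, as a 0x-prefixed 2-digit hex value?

0x62

s_0 = ciphertext = 0xDA
s_1 = InvRound(s_0, k_5) = 0x5D
s_2 = InvRound(s_1, k_4) = 0x75
s_3 = InvRound(s_2, k_3) = 0x77
s_4 = InvRound(s_3, k_2) = 0xC7
s_5 = InvRound(s_4, k_1) = 0x2C
s_6 = InvRound(s_5, k_0) = 0x62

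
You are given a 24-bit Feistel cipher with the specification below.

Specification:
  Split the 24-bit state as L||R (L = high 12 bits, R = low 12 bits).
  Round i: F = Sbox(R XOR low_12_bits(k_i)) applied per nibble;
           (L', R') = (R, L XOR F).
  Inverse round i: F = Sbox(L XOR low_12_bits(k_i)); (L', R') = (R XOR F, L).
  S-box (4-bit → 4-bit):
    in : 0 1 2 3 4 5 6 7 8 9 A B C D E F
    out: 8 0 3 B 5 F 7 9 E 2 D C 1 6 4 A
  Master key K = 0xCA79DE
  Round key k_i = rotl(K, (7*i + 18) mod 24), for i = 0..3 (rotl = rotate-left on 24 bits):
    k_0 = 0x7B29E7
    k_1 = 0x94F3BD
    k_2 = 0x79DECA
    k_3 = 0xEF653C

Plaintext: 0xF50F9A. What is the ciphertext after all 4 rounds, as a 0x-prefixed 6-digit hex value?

s_0 = plaintext = 0xF50F9A
s_1 = Round(s_0, k_0) = 0xF9A8C6
s_2 = Round(s_1, k_1) = 0x8C6306
s_3 = Round(s_2, k_2) = 0x306ED7
s_4 = Round(s_3, k_3) = 0xED7F4A

0xED7F4A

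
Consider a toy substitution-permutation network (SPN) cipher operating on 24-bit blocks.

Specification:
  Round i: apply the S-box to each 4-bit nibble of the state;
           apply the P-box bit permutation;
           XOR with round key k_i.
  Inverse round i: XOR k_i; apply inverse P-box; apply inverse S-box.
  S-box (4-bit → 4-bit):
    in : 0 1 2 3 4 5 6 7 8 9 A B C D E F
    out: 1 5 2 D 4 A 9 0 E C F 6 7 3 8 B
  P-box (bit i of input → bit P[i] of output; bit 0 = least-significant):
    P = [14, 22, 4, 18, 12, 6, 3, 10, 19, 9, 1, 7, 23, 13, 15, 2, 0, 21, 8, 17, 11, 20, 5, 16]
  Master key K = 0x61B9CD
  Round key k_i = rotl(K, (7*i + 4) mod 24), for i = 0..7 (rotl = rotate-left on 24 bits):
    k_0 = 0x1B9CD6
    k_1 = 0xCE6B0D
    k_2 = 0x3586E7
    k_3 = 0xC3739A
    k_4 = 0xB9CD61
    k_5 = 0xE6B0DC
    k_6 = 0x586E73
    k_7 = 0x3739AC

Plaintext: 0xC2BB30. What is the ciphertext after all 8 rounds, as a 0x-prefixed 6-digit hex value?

0xAEB9E2

s_0 = plaintext = 0xC2BB30
s_1 = Round(s_0, k_0) = 0x2B62FC
s_2 = Round(s_1, k_1) = 0x3E3C59
s_3 = Round(s_2, k_2) = 0xBA0891
s_4 = Round(s_3, k_3) = 0x713421
s_5 = Round(s_4, k_4) = 0x390C36
s_6 = Round(s_5, k_5) = 0x69EFF6
s_7 = Round(s_6, k_6) = 0x5731B7
s_8 = Round(s_7, k_7) = 0xAEB9E2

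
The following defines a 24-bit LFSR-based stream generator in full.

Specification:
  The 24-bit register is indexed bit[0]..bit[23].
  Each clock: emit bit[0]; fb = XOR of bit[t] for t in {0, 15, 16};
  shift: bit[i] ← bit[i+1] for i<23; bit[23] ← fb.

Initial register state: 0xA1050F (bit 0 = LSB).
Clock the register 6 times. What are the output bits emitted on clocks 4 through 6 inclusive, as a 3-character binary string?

100

reg_0 = 0xA1050F
clock 1: out=1, reg = 0x508287
clock 2: out=1, reg = 0x284143
clock 3: out=1, reg = 0x9420A1
clock 4: out=1, reg = 0xCA1050
clock 5: out=0, reg = 0x650828
clock 6: out=0, reg = 0xB28414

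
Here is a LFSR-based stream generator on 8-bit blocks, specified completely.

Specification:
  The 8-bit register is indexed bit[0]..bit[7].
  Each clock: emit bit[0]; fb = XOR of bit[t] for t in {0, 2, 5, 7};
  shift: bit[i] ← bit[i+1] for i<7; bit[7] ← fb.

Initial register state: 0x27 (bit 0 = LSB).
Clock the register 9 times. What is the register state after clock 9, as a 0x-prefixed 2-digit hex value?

reg_0 = 0x27
clock 1: out=1, reg = 0x93
clock 2: out=1, reg = 0x49
clock 3: out=1, reg = 0xA4
clock 4: out=0, reg = 0xD2
clock 5: out=0, reg = 0xE9
clock 6: out=1, reg = 0xF4
clock 7: out=0, reg = 0xFA
clock 8: out=0, reg = 0x7D
clock 9: out=1, reg = 0xBE

0xBE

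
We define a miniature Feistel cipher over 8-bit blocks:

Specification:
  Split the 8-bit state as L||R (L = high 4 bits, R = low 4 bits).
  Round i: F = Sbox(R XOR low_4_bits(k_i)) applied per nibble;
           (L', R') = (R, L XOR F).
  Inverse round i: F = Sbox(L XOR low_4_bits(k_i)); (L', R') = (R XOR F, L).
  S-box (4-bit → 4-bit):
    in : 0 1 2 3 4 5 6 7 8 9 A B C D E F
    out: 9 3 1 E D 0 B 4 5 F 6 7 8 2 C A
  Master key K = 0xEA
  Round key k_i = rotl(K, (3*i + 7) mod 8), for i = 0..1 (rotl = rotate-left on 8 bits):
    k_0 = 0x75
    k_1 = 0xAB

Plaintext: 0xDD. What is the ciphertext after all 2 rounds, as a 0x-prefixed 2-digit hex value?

s_0 = plaintext = 0xDD
s_1 = Round(s_0, k_0) = 0xD8
s_2 = Round(s_1, k_1) = 0x83

0x83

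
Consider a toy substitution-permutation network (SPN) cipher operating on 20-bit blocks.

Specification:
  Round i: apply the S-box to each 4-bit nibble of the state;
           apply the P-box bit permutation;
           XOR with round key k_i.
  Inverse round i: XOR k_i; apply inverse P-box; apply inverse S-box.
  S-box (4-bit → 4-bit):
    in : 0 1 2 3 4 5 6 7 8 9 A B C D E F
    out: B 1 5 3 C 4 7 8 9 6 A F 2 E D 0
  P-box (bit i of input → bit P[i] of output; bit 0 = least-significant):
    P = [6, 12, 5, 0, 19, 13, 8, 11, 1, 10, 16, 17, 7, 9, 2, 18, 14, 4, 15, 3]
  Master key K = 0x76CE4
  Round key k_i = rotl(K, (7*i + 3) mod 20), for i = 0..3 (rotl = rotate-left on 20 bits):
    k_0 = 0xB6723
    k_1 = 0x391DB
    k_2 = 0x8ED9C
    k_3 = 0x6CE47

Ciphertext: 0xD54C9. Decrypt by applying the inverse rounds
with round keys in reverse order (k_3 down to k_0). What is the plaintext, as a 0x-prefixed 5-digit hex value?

s_0 = ciphertext = 0xD54C9
s_1 = InvRound(s_0, k_3) = 0x46E8C
s_2 = InvRound(s_1, k_2) = 0x9AF2F
s_3 = InvRound(s_2, k_1) = 0xC6A06
s_4 = InvRound(s_3, k_0) = 0xF4D44

0xF4D44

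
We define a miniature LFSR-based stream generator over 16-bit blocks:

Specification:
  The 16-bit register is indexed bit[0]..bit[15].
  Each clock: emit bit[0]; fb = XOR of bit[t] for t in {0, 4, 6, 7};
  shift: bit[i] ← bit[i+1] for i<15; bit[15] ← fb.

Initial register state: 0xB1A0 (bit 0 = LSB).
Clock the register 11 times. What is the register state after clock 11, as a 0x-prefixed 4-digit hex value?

0x63F6

reg_0 = 0xB1A0
clock 1: out=0, reg = 0xD8D0
clock 2: out=0, reg = 0xEC68
clock 3: out=0, reg = 0xF634
clock 4: out=0, reg = 0xFB1A
clock 5: out=0, reg = 0xFD8D
clock 6: out=1, reg = 0x7EC6
clock 7: out=0, reg = 0x3F63
clock 8: out=1, reg = 0x1FB1
clock 9: out=1, reg = 0x8FD8
clock 10: out=0, reg = 0xC7EC
clock 11: out=0, reg = 0x63F6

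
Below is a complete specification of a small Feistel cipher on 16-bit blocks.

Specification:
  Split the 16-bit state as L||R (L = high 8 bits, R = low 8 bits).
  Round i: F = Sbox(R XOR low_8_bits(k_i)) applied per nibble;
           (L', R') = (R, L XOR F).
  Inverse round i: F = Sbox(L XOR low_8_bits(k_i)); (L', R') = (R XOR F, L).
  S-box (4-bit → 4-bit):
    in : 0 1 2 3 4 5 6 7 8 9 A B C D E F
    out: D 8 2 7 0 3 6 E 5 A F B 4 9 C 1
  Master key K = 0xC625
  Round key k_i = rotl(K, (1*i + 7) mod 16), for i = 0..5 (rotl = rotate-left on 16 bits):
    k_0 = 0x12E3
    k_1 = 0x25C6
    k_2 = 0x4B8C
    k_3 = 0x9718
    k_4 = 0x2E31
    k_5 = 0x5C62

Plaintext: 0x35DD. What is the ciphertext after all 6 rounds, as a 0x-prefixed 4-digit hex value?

s_0 = plaintext = 0x35DD
s_1 = Round(s_0, k_0) = 0xDD49
s_2 = Round(s_1, k_1) = 0x498C
s_3 = Round(s_2, k_2) = 0x8C94
s_4 = Round(s_3, k_3) = 0x94D8
s_5 = Round(s_4, k_4) = 0xD85E
s_6 = Round(s_5, k_5) = 0x5EAC

0x5EAC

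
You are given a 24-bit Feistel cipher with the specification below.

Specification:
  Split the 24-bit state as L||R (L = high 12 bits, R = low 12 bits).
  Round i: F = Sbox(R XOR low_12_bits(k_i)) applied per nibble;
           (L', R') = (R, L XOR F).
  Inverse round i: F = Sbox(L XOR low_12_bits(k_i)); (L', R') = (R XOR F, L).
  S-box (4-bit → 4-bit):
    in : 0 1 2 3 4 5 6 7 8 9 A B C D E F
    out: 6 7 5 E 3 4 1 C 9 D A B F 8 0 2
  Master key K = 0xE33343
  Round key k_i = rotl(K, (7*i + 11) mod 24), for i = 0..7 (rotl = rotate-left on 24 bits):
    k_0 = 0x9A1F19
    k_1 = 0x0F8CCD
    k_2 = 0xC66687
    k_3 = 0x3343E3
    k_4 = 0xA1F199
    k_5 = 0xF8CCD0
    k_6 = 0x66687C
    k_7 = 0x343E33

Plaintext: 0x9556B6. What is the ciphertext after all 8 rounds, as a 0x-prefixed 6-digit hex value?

s_0 = plaintext = 0x9556B6
s_1 = Round(s_0, k_0) = 0x6B64F7
s_2 = Round(s_1, k_1) = 0x4F7F5C
s_3 = Round(s_2, k_2) = 0xF5C97C
s_4 = Round(s_3, k_3) = 0x97C58E
s_5 = Round(s_4, k_4) = 0x58EA00
s_6 = Round(s_5, k_5) = 0xA00408
s_7 = Round(s_6, k_6) = 0x4085C3
s_8 = Round(s_7, k_7) = 0x5C3F2E

0x5C3F2E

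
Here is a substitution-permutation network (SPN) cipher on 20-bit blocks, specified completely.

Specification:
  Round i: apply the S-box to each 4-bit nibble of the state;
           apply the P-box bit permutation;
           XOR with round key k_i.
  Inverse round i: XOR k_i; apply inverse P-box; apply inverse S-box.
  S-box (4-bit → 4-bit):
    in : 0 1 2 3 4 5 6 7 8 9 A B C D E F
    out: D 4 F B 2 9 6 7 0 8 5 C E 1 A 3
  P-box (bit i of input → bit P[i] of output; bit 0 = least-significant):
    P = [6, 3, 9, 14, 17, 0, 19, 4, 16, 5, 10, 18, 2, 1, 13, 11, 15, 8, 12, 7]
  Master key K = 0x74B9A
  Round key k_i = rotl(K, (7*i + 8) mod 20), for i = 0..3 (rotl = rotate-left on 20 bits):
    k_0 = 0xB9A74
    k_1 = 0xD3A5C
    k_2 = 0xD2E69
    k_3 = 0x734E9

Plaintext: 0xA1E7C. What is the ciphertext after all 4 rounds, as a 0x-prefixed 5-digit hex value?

s_0 = plaintext = 0xA1E7C
s_1 = Round(s_0, k_0) = 0x5685D
s_2 = Round(s_1, k_1) = 0xF9A8E
s_3 = Round(s_2, k_2) = 0xCE361
s_4 = Round(s_3, k_3) = 0xA2F4A

0xA2F4A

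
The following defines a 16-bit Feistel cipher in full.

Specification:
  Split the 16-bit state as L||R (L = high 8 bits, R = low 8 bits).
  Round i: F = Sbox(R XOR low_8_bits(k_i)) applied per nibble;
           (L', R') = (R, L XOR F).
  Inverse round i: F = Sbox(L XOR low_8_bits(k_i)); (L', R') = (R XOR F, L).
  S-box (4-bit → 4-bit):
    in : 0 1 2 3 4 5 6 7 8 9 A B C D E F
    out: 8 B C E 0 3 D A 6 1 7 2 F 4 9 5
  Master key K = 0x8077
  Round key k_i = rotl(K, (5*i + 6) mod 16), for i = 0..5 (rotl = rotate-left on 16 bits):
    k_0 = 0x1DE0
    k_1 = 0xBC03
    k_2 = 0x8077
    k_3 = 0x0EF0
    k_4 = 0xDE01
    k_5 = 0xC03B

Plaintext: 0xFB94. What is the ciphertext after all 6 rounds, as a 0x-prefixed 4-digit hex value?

s_0 = plaintext = 0xFB94
s_1 = Round(s_0, k_0) = 0x945B
s_2 = Round(s_1, k_1) = 0x5BA2
s_3 = Round(s_2, k_2) = 0xA218
s_4 = Round(s_3, k_3) = 0x1834
s_5 = Round(s_4, k_4) = 0x34FB
s_6 = Round(s_5, k_5) = 0xFBCC

0xFBCC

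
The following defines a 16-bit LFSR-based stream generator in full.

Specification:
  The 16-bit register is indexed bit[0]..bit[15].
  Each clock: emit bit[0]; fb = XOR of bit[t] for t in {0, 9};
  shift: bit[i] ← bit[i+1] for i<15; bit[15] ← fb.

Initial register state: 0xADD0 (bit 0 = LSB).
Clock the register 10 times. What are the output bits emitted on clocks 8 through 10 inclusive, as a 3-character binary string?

110

reg_0 = 0xADD0
clock 1: out=0, reg = 0x56E8
clock 2: out=0, reg = 0xAB74
clock 3: out=0, reg = 0xD5BA
clock 4: out=0, reg = 0x6ADD
clock 5: out=1, reg = 0x356E
clock 6: out=0, reg = 0x1AB7
clock 7: out=1, reg = 0x0D5B
clock 8: out=1, reg = 0x86AD
clock 9: out=1, reg = 0x4356
clock 10: out=0, reg = 0xA1AB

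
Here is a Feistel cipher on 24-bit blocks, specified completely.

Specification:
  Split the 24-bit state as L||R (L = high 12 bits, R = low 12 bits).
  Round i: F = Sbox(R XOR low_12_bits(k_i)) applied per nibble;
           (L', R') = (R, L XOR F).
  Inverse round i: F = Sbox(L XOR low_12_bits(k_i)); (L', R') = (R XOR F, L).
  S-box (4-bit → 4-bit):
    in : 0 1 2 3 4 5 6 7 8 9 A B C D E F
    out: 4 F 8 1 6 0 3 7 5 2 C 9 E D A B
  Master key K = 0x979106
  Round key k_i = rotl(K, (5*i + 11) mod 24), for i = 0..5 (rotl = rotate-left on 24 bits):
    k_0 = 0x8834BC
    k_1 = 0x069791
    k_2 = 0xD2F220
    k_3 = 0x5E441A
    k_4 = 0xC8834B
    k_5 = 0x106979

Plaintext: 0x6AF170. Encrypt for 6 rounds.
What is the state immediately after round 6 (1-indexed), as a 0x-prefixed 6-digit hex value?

0x9DF42A

s_0 = plaintext = 0x6AF170
s_1 = Round(s_0, k_0) = 0x170641
s_2 = Round(s_1, k_1) = 0x641EA4
s_3 = Round(s_2, k_2) = 0xEA4817
s_4 = Round(s_3, k_3) = 0x8170E9
s_5 = Round(s_4, k_4) = 0x0E99DF
s_6 = Round(s_5, k_5) = 0x9DF42A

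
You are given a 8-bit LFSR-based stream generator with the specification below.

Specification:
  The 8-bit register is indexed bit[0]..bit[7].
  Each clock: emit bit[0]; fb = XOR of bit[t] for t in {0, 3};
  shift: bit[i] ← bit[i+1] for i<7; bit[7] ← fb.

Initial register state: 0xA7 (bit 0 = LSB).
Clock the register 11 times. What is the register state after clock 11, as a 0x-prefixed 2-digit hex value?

reg_0 = 0xA7
clock 1: out=1, reg = 0xD3
clock 2: out=1, reg = 0xE9
clock 3: out=1, reg = 0x74
clock 4: out=0, reg = 0x3A
clock 5: out=0, reg = 0x9D
clock 6: out=1, reg = 0x4E
clock 7: out=0, reg = 0xA7
clock 8: out=1, reg = 0xD3
clock 9: out=1, reg = 0xE9
clock 10: out=1, reg = 0x74
clock 11: out=0, reg = 0x3A

0x3A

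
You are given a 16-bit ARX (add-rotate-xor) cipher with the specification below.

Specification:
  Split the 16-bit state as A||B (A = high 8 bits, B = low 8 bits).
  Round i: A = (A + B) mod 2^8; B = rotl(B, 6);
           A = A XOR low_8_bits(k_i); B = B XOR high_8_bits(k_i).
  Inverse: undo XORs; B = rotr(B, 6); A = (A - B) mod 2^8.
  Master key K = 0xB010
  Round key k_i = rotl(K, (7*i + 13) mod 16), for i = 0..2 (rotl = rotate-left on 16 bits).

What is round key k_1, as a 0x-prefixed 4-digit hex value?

0x010B

K = 0xB010
k_0 = rotl(K, (7*0+13) mod 16) = rotl(K, 13) = 0x1602
k_1 = rotl(K, (7*1+13) mod 16) = rotl(K, 4) = 0x010B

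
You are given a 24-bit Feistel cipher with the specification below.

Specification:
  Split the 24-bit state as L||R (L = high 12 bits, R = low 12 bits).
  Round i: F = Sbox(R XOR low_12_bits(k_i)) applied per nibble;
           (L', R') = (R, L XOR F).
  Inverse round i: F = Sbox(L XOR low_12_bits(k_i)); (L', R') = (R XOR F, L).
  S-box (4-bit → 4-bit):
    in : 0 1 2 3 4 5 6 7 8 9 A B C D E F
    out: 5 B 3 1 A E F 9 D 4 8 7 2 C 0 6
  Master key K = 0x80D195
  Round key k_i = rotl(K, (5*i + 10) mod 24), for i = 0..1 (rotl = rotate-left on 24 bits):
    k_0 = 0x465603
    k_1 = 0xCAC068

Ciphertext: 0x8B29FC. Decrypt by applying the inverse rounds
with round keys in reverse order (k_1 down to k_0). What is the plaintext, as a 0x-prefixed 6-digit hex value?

0xBAB434

s_0 = ciphertext = 0x8B29FC
s_1 = InvRound(s_0, k_1) = 0x4348B2
s_2 = InvRound(s_1, k_0) = 0xBAB434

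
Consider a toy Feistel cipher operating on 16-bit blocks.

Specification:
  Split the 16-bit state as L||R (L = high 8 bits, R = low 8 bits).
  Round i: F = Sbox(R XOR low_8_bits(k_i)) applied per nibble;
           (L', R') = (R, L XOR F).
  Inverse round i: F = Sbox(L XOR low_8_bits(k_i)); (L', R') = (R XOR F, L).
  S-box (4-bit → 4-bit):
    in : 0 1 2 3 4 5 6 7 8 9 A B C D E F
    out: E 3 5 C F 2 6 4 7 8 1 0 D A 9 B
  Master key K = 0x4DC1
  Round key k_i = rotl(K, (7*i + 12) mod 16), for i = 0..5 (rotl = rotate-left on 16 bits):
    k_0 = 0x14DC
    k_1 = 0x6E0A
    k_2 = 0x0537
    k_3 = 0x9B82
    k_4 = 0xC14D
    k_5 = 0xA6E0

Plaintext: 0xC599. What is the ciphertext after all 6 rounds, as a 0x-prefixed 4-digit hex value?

0x53FE

s_0 = plaintext = 0xC599
s_1 = Round(s_0, k_0) = 0x9937
s_2 = Round(s_1, k_1) = 0x3753
s_3 = Round(s_2, k_2) = 0x5358
s_4 = Round(s_3, k_3) = 0x58F2
s_5 = Round(s_4, k_4) = 0xF253
s_6 = Round(s_5, k_5) = 0x53FE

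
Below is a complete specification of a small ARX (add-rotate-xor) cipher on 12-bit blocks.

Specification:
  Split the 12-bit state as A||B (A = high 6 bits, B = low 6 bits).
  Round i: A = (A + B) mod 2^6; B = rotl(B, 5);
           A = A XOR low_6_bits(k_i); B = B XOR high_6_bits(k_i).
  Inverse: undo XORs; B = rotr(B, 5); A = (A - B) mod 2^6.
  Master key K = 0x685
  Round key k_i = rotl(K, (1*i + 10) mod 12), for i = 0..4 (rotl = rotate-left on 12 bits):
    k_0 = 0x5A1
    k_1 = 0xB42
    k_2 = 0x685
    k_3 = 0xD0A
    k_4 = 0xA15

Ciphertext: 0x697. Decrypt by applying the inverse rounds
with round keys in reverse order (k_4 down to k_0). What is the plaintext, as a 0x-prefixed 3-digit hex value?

s_0 = ciphertext = 0x697
s_1 = InvRound(s_0, k_4) = 0x43F
s_2 = InvRound(s_1, k_3) = 0x116
s_3 = InvRound(s_2, k_2) = 0xA58
s_4 = InvRound(s_3, k_1) = 0x02B
s_5 = InvRound(s_4, k_0) = 0x9BB

0x9BB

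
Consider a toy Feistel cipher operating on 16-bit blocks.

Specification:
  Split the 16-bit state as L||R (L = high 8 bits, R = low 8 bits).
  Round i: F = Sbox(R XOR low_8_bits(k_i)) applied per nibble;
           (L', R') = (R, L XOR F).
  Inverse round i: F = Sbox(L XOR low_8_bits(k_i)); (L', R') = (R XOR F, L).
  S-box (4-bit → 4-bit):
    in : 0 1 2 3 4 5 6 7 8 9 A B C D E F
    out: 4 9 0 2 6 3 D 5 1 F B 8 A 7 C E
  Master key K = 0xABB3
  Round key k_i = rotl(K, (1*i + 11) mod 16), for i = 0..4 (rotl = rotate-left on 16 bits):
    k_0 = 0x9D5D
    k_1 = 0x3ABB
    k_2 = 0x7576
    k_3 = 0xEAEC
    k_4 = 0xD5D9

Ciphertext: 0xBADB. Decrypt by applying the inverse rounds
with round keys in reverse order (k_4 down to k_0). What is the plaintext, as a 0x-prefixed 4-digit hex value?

s_0 = ciphertext = 0xBADB
s_1 = InvRound(s_0, k_4) = 0x09BA
s_2 = InvRound(s_1, k_3) = 0x7909
s_3 = InvRound(s_2, k_2) = 0x4779
s_4 = InvRound(s_3, k_1) = 0x9347
s_5 = InvRound(s_4, k_0) = 0xEB93

0xEB93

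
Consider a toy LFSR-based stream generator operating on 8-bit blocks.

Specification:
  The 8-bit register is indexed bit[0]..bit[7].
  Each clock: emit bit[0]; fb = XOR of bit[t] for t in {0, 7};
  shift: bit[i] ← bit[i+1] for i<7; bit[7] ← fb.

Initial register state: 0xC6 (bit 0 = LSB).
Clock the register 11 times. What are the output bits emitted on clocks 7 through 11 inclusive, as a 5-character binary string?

11101

reg_0 = 0xC6
clock 1: out=0, reg = 0xE3
clock 2: out=1, reg = 0x71
clock 3: out=1, reg = 0xB8
clock 4: out=0, reg = 0xDC
clock 5: out=0, reg = 0xEE
clock 6: out=0, reg = 0xF7
clock 7: out=1, reg = 0x7B
clock 8: out=1, reg = 0xBD
clock 9: out=1, reg = 0x5E
clock 10: out=0, reg = 0x2F
clock 11: out=1, reg = 0x97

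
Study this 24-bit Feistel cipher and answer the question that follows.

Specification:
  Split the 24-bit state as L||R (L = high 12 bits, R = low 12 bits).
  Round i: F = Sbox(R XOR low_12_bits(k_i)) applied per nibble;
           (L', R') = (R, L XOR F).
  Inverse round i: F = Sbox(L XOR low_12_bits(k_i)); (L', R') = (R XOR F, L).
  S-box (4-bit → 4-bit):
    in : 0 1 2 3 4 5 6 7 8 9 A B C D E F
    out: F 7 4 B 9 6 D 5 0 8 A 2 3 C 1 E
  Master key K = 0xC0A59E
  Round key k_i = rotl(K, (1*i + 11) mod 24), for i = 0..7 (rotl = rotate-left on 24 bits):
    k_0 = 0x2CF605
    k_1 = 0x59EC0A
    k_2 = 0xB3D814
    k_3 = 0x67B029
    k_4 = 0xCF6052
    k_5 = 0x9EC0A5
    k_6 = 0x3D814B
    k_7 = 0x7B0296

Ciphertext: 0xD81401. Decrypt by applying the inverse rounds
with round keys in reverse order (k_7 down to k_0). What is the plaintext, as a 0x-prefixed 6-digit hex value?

0xAFD57E

s_0 = ciphertext = 0xD81401
s_1 = InvRound(s_0, k_7) = 0xA74D81
s_2 = InvRound(s_1, k_6) = 0xF3FA74
s_3 = InvRound(s_2, k_5) = 0x4FEF3F
s_4 = InvRound(s_3, k_4) = 0x69C4FE
s_5 = InvRound(s_4, k_3) = 0x9D869C
s_6 = InvRound(s_5, k_2) = 0x1AF9D8
s_7 = InvRound(s_6, k_1) = 0x57E1AF
s_8 = InvRound(s_7, k_0) = 0xAFD57E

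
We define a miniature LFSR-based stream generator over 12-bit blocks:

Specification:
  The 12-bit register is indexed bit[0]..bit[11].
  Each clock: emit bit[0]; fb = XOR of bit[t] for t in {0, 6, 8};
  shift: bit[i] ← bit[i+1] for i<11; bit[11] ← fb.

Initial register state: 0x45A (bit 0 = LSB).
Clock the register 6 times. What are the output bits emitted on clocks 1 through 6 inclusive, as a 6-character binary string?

reg_0 = 0x45A
clock 1: out=0, reg = 0xA2D
clock 2: out=1, reg = 0xD16
clock 3: out=0, reg = 0xE8B
clock 4: out=1, reg = 0xF45
clock 5: out=1, reg = 0xFA2
clock 6: out=0, reg = 0xFD1

010110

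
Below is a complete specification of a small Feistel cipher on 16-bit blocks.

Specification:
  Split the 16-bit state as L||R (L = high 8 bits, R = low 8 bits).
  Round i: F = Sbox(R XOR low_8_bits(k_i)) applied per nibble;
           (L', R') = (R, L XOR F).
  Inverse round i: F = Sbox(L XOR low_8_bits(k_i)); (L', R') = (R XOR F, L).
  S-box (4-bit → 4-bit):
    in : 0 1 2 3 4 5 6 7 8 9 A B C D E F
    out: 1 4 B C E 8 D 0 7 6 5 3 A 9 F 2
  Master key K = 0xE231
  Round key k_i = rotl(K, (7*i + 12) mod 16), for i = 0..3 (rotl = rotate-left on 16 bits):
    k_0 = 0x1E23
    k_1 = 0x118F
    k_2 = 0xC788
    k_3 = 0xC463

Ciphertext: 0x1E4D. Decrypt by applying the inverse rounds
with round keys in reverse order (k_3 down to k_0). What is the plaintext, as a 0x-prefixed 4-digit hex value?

0xEA87

s_0 = ciphertext = 0x1E4D
s_1 = InvRound(s_0, k_3) = 0x441E
s_2 = InvRound(s_1, k_2) = 0xB444
s_3 = InvRound(s_2, k_1) = 0x87B4
s_4 = InvRound(s_3, k_0) = 0xEA87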